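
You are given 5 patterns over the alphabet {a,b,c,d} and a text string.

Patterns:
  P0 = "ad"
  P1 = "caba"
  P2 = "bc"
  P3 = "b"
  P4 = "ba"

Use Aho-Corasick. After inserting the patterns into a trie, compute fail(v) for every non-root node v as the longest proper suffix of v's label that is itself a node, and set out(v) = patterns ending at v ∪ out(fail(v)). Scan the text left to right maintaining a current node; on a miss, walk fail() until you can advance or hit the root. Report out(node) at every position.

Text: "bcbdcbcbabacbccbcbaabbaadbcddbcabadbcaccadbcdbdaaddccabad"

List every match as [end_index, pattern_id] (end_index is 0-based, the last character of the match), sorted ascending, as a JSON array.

Build:
Trie (insert patterns):
  0='ε' goto a→1 b→7 c→3
  1='a' goto d→2
  2='ad' goto ·  ←P0
  3='c' goto a→4
  4='ca' goto b→5
  5='cab' goto a→6
  6='caba' goto ·  ←P1
  7='b' goto a→9 c→8  ←P3
  8='bc' goto ·  ←P2
  9='ba' goto ·  ←P4

Failure links (BFS by depth):
  n1('a'): parent n0 fail=0; on 'a' 0 → fail=0;  out ∅∪∅=∅
  n3('c'): parent n0 fail=0; on 'c' 0 → fail=0;  out ∅∪∅=∅
  n7('b'): parent n0 fail=0; on 'b' 0 → fail=0;  out {3}∪∅={3}
  n2('ad'): parent n1 fail=0; on 'd' 0 → fail=0;  out {0}∪∅={0}
  n4('ca'): parent n3 fail=0; on 'a' 0 → fail=1;  out ∅∪∅=∅
  n8('bc'): parent n7 fail=0; on 'c' 0 → fail=3;  out {2}∪∅={2}
  n9('ba'): parent n7 fail=0; on 'a' 0 → fail=1;  out {4}∪∅={4}
  n5('cab'): parent n4 fail=1; on 'b' 1→0 → fail=7;  out ∅∪{3}={3}
  n6('caba'): parent n5 fail=7; on 'a' 7 → fail=9;  out {1}∪{4}={1,4}

Text stream:
[0] read 'b'  n0⇒n7  ** P3@[0:0]
[1] read 'c'  n7⇒n8  ** P2@[0:1]
[2] read 'b'  n8⇒n7 (via fail)  ** P3@[2:2]
[3] read 'd'  n7⇒n0 (via fail)
[4] read 'c'  n0⇒n3
[5] read 'b'  n3⇒n7 (via fail)  ** P3@[5:5]
[6] read 'c'  n7⇒n8  ** P2@[5:6]
[7] read 'b'  n8⇒n7 (via fail)  ** P3@[7:7]
[8] read 'a'  n7⇒n9  ** P4@[7:8]
[9] read 'b'  n9⇒n7 (via fail)  ** P3@[9:9]
[10] read 'a'  n7⇒n9  ** P4@[9:10]
[11] read 'c'  n9⇒n3 (via fail)
[12] read 'b'  n3⇒n7 (via fail)  ** P3@[12:12]
[13] read 'c'  n7⇒n8  ** P2@[12:13]
[14] read 'c'  n8⇒n3 (via fail)
[15] read 'b'  n3⇒n7 (via fail)  ** P3@[15:15]
[16] read 'c'  n7⇒n8  ** P2@[15:16]
[17] read 'b'  n8⇒n7 (via fail)  ** P3@[17:17]
[18] read 'a'  n7⇒n9  ** P4@[17:18]
[19] read 'a'  n9⇒n1 (via fail)
[20] read 'b'  n1⇒n7 (via fail)  ** P3@[20:20]
[21] read 'b'  n7⇒n7 (via fail)  ** P3@[21:21]
[22] read 'a'  n7⇒n9  ** P4@[21:22]
[23] read 'a'  n9⇒n1 (via fail)
[24] read 'd'  n1⇒n2  ** P0@[23:24]
[25] read 'b'  n2⇒n7 (via fail)  ** P3@[25:25]
[26] read 'c'  n7⇒n8  ** P2@[25:26]
[27] read 'd'  n8⇒n0 (via fail)
[28] read 'd'  n0⇒n0
[29] read 'b'  n0⇒n7  ** P3@[29:29]
[30] read 'c'  n7⇒n8  ** P2@[29:30]
[31] read 'a'  n8⇒n4 (via fail)
[32] read 'b'  n4⇒n5  ** P3@[32:32]
[33] read 'a'  n5⇒n6  ** P1@[30:33],P4@[32:33]
[34] read 'd'  n6⇒n2 (via fail)  ** P0@[33:34]
[35] read 'b'  n2⇒n7 (via fail)  ** P3@[35:35]
[36] read 'c'  n7⇒n8  ** P2@[35:36]
[37] read 'a'  n8⇒n4 (via fail)
[38] read 'c'  n4⇒n3 (via fail)
[39] read 'c'  n3⇒n3 (via fail)
[40] read 'a'  n3⇒n4
[41] read 'd'  n4⇒n2 (via fail)  ** P0@[40:41]
[42] read 'b'  n2⇒n7 (via fail)  ** P3@[42:42]
[43] read 'c'  n7⇒n8  ** P2@[42:43]
[44] read 'd'  n8⇒n0 (via fail)
[45] read 'b'  n0⇒n7  ** P3@[45:45]
[46] read 'd'  n7⇒n0 (via fail)
[47] read 'a'  n0⇒n1
[48] read 'a'  n1⇒n1 (via fail)
[49] read 'd'  n1⇒n2  ** P0@[48:49]
[50] read 'd'  n2⇒n0 (via fail)
[51] read 'c'  n0⇒n3
[52] read 'c'  n3⇒n3 (via fail)
[53] read 'a'  n3⇒n4
[54] read 'b'  n4⇒n5  ** P3@[54:54]
[55] read 'a'  n5⇒n6  ** P1@[52:55],P4@[54:55]
[56] read 'd'  n6⇒n2 (via fail)  ** P0@[55:56]

Result: [[0,3],[1,2],[2,3],[5,3],[6,2],[7,3],[8,4],[9,3],[10,4],[12,3],[13,2],[15,3],[16,2],[17,3],[18,4],[20,3],[21,3],[22,4],[24,0],[25,3],[26,2],[29,3],[30,2],[32,3],[33,1],[33,4],[34,0],[35,3],[36,2],[41,0],[42,3],[43,2],[45,3],[49,0],[54,3],[55,1],[55,4],[56,0]]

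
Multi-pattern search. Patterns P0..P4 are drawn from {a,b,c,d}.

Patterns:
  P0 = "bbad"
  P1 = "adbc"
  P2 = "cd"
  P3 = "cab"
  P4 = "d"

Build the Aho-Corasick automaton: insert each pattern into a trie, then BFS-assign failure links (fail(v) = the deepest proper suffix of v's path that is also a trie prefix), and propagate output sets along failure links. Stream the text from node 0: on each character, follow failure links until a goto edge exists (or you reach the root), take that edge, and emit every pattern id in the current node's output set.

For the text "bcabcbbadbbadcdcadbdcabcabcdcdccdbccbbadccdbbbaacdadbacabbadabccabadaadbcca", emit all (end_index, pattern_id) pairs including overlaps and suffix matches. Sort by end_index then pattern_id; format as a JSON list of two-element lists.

Construct AC machine:
Trie nodes:
  0='ε' goto a→5 b→1 c→9 d→13
  1='b' goto b→2
  2='bb' goto a→3
  3='bba' goto d→4
  4='bbad' goto ·  [P0 ends]
  5='a' goto d→6
  6='ad' goto b→7
  7='adb' goto c→8
  8='adbc' goto ·  [P1 ends]
  9='c' goto a→11 d→10
  10='cd' goto ·  [P2 ends]
  11='ca' goto b→12
  12='cab' goto ·  [P3 ends]
  13='d' goto ·  [P4 ends]

Failure links (BFS by depth):
  fail(1) 'b': from fail(0)=0 chase 'b': 0 ⇒ 0;  out=∅∪out(0)=∅
  fail(5) 'a': from fail(0)=0 chase 'a': 0 ⇒ 0;  out=∅∪out(0)=∅
  fail(9) 'c': from fail(0)=0 chase 'c': 0 ⇒ 0;  out=∅∪out(0)=∅
  fail(13) 'd': from fail(0)=0 chase 'd': 0 ⇒ 0;  out={4}∪out(0)={4}
  fail(2) 'bb': from fail(1)=0 chase 'b': 0 ⇒ 1;  out=∅∪out(1)=∅
  fail(6) 'ad': from fail(5)=0 chase 'd': 0 ⇒ 13;  out=∅∪out(13)={4}
  fail(10) 'cd': from fail(9)=0 chase 'd': 0 ⇒ 13;  out={2}∪out(13)={2,4}
  fail(11) 'ca': from fail(9)=0 chase 'a': 0 ⇒ 5;  out=∅∪out(5)=∅
  fail(3) 'bba': from fail(2)=1 chase 'a': 1→0 ⇒ 5;  out=∅∪out(5)=∅
  fail(7) 'adb': from fail(6)=13 chase 'b': 13→0 ⇒ 1;  out=∅∪out(1)=∅
  fail(12) 'cab': from fail(11)=5 chase 'b': 5→0 ⇒ 1;  out={3}∪out(1)={3}
  fail(4) 'bbad': from fail(3)=5 chase 'd': 5 ⇒ 6;  out={0}∪out(6)={0,4}
  fail(8) 'adbc': from fail(7)=1 chase 'c': 1→0 ⇒ 9;  out={1}∪out(9)={1}

Scan:
[0] read 'b'  n0⇒n1
[1] read 'c'  n1⇒n9 ·f
[2] read 'a'  n9⇒n11
[3] read 'b'  n11⇒n12  ** P3@[1:3]
[4] read 'c'  n12⇒n9 ·f
[5] read 'b'  n9⇒n1 ·f
[6] read 'b'  n1⇒n2
[7] read 'a'  n2⇒n3
[8] read 'd'  n3⇒n4  ** P0@[5:8],P4@[8:8]
[9] read 'b'  n4⇒n7 ·f
[10] read 'b'  n7⇒n2 ·f
[11] read 'a'  n2⇒n3
[12] read 'd'  n3⇒n4  ** P0@[9:12],P4@[12:12]
[13] read 'c'  n4⇒n9 ·f
[14] read 'd'  n9⇒n10  ** P2@[13:14],P4@[14:14]
[15] read 'c'  n10⇒n9 ·f
[16] read 'a'  n9⇒n11
[17] read 'd'  n11⇒n6 ·f  ** P4@[17:17]
[18] read 'b'  n6⇒n7
[19] read 'd'  n7⇒n13 ·f  ** P4@[19:19]
[20] read 'c'  n13⇒n9 ·f
[21] read 'a'  n9⇒n11
[22] read 'b'  n11⇒n12  ** P3@[20:22]
[23] read 'c'  n12⇒n9 ·f
[24] read 'a'  n9⇒n11
[25] read 'b'  n11⇒n12  ** P3@[23:25]
[26] read 'c'  n12⇒n9 ·f
[27] read 'd'  n9⇒n10  ** P2@[26:27],P4@[27:27]
[28] read 'c'  n10⇒n9 ·f
[29] read 'd'  n9⇒n10  ** P2@[28:29],P4@[29:29]
[30] read 'c'  n10⇒n9 ·f
[31] read 'c'  n9⇒n9 ·f
[32] read 'd'  n9⇒n10  ** P2@[31:32],P4@[32:32]
[33] read 'b'  n10⇒n1 ·f
[34] read 'c'  n1⇒n9 ·f
[35] read 'c'  n9⇒n9 ·f
[36] read 'b'  n9⇒n1 ·f
[37] read 'b'  n1⇒n2
[38] read 'a'  n2⇒n3
[39] read 'd'  n3⇒n4  ** P0@[36:39],P4@[39:39]
[40] read 'c'  n4⇒n9 ·f
[41] read 'c'  n9⇒n9 ·f
[42] read 'd'  n9⇒n10  ** P2@[41:42],P4@[42:42]
[43] read 'b'  n10⇒n1 ·f
[44] read 'b'  n1⇒n2
[45] read 'b'  n2⇒n2 ·f
[46] read 'a'  n2⇒n3
[47] read 'a'  n3⇒n5 ·f
[48] read 'c'  n5⇒n9 ·f
[49] read 'd'  n9⇒n10  ** P2@[48:49],P4@[49:49]
[50] read 'a'  n10⇒n5 ·f
[51] read 'd'  n5⇒n6  ** P4@[51:51]
[52] read 'b'  n6⇒n7
[53] read 'a'  n7⇒n5 ·f
[54] read 'c'  n5⇒n9 ·f
[55] read 'a'  n9⇒n11
[56] read 'b'  n11⇒n12  ** P3@[54:56]
[57] read 'b'  n12⇒n2 ·f
[58] read 'a'  n2⇒n3
[59] read 'd'  n3⇒n4  ** P0@[56:59],P4@[59:59]
[60] read 'a'  n4⇒n5 ·f
[61] read 'b'  n5⇒n1 ·f
[62] read 'c'  n1⇒n9 ·f
[63] read 'c'  n9⇒n9 ·f
[64] read 'a'  n9⇒n11
[65] read 'b'  n11⇒n12  ** P3@[63:65]
[66] read 'a'  n12⇒n5 ·f
[67] read 'd'  n5⇒n6  ** P4@[67:67]
[68] read 'a'  n6⇒n5 ·f
[69] read 'a'  n5⇒n5 ·f
[70] read 'd'  n5⇒n6  ** P4@[70:70]
[71] read 'b'  n6⇒n7
[72] read 'c'  n7⇒n8  ** P1@[69:72]
[73] read 'c'  n8⇒n9 ·f
[74] read 'a'  n9⇒n11

Matches: [[3,3],[8,0],[8,4],[12,0],[12,4],[14,2],[14,4],[17,4],[19,4],[22,3],[25,3],[27,2],[27,4],[29,2],[29,4],[32,2],[32,4],[39,0],[39,4],[42,2],[42,4],[49,2],[49,4],[51,4],[56,3],[59,0],[59,4],[65,3],[67,4],[70,4],[72,1]]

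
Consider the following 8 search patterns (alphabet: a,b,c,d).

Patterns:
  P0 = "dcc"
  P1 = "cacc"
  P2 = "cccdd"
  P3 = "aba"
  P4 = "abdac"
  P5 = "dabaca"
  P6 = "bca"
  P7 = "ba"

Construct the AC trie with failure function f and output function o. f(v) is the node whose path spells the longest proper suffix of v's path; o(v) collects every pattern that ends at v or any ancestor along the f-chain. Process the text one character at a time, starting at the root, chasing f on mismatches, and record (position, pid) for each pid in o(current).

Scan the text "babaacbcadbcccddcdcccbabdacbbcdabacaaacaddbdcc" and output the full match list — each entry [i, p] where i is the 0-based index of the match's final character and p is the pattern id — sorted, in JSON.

Construct AC machine:
Trie (insert patterns):
  0='ε' goto a→12 b→23 c→4 d→1
  1='d' goto a→18 c→2
  2='dc' goto c→3
  3='dcc' goto ·  [P0 ends]
  4='c' goto a→5 c→8
  5='ca' goto c→6
  6='cac' goto c→7
  7='cacc' goto ·  [P1 ends]
  8='cc' goto c→9
  9='ccc' goto d→10
  10='cccd' goto d→11
  11='cccdd' goto ·  [P2 ends]
  12='a' goto b→13
  13='ab' goto a→14 d→15
  14='aba' goto ·  [P3 ends]
  15='abd' goto a→16
  16='abda' goto c→17
  17='abdac' goto ·  [P4 ends]
  18='da' goto b→19
  19='dab' goto a→20
  20='daba' goto c→21
  21='dabac' goto a→22
  22='dabaca' goto ·  [P5 ends]
  23='b' goto a→26 c→24
  24='bc' goto a→25
  25='bca' goto ·  [P6 ends]
  26='ba' goto ·  [P7 ends]

Failure links (BFS by depth):
  fail(1) 'd': from fail(0)=0 chase 'd': 0 ⇒ 0;  out=∅∪out(0)=∅
  fail(4) 'c': from fail(0)=0 chase 'c': 0 ⇒ 0;  out=∅∪out(0)=∅
  fail(12) 'a': from fail(0)=0 chase 'a': 0 ⇒ 0;  out=∅∪out(0)=∅
  fail(23) 'b': from fail(0)=0 chase 'b': 0 ⇒ 0;  out=∅∪out(0)=∅
  fail(2) 'dc': from fail(1)=0 chase 'c': 0 ⇒ 4;  out=∅∪out(4)=∅
  fail(5) 'ca': from fail(4)=0 chase 'a': 0 ⇒ 12;  out=∅∪out(12)=∅
  fail(8) 'cc': from fail(4)=0 chase 'c': 0 ⇒ 4;  out=∅∪out(4)=∅
  fail(13) 'ab': from fail(12)=0 chase 'b': 0 ⇒ 23;  out=∅∪out(23)=∅
  fail(18) 'da': from fail(1)=0 chase 'a': 0 ⇒ 12;  out=∅∪out(12)=∅
  fail(24) 'bc': from fail(23)=0 chase 'c': 0 ⇒ 4;  out=∅∪out(4)=∅
  fail(26) 'ba': from fail(23)=0 chase 'a': 0 ⇒ 12;  out={7}∪out(12)={7}
  fail(3) 'dcc': from fail(2)=4 chase 'c': 4 ⇒ 8;  out={0}∪out(8)={0}
  fail(6) 'cac': from fail(5)=12 chase 'c': 12→0 ⇒ 4;  out=∅∪out(4)=∅
  fail(9) 'ccc': from fail(8)=4 chase 'c': 4 ⇒ 8;  out=∅∪out(8)=∅
  fail(14) 'aba': from fail(13)=23 chase 'a': 23 ⇒ 26;  out={3}∪out(26)={3,7}
  fail(15) 'abd': from fail(13)=23 chase 'd': 23→0 ⇒ 1;  out=∅∪out(1)=∅
  fail(19) 'dab': from fail(18)=12 chase 'b': 12 ⇒ 13;  out=∅∪out(13)=∅
  fail(25) 'bca': from fail(24)=4 chase 'a': 4 ⇒ 5;  out={6}∪out(5)={6}
  fail(7) 'cacc': from fail(6)=4 chase 'c': 4 ⇒ 8;  out={1}∪out(8)={1}
  fail(10) 'cccd': from fail(9)=8 chase 'd': 8→4→0 ⇒ 1;  out=∅∪out(1)=∅
  fail(16) 'abda': from fail(15)=1 chase 'a': 1 ⇒ 18;  out=∅∪out(18)=∅
  fail(20) 'daba': from fail(19)=13 chase 'a': 13 ⇒ 14;  out=∅∪out(14)={3,7}
  fail(11) 'cccdd': from fail(10)=1 chase 'd': 1→0 ⇒ 1;  out={2}∪out(1)={2}
  fail(17) 'abdac': from fail(16)=18 chase 'c': 18→12→0 ⇒ 4;  out={4}∪out(4)={4}
  fail(21) 'dabac': from fail(20)=14 chase 'c': 14→26→12→0 ⇒ 4;  out=∅∪out(4)=∅
  fail(22) 'dabaca': from fail(21)=4 chase 'a': 4 ⇒ 5;  out={5}∪out(5)={5}

Text stream:
pos 0 'b': at 23
pos 1 'a': at 26  emit P7@[0:1]
pos 2 'b': at 13 (fail-walked)
pos 3 'a': at 14  emit P3@[1:3],P7@[2:3]
pos 4 'a': at 12 (fail-walked)
pos 5 'c': at 4 (fail-walked)
pos 6 'b': at 23 (fail-walked)
pos 7 'c': at 24
pos 8 'a': at 25  emit P6@[6:8]
pos 9 'd': at 1 (fail-walked)
pos 10 'b': at 23 (fail-walked)
pos 11 'c': at 24
pos 12 'c': at 8 (fail-walked)
pos 13 'c': at 9
pos 14 'd': at 10
pos 15 'd': at 11  emit P2@[11:15]
pos 16 'c': at 2 (fail-walked)
pos 17 'd': at 1 (fail-walked)
pos 18 'c': at 2
pos 19 'c': at 3  emit P0@[17:19]
pos 20 'c': at 9 (fail-walked)
pos 21 'b': at 23 (fail-walked)
pos 22 'a': at 26  emit P7@[21:22]
pos 23 'b': at 13 (fail-walked)
pos 24 'd': at 15
pos 25 'a': at 16
pos 26 'c': at 17  emit P4@[22:26]
pos 27 'b': at 23 (fail-walked)
pos 28 'b': at 23 (fail-walked)
pos 29 'c': at 24
pos 30 'd': at 1 (fail-walked)
pos 31 'a': at 18
pos 32 'b': at 19
pos 33 'a': at 20  emit P3@[31:33],P7@[32:33]
pos 34 'c': at 21
pos 35 'a': at 22  emit P5@[30:35]
pos 36 'a': at 12 (fail-walked)
pos 37 'a': at 12 (fail-walked)
pos 38 'c': at 4 (fail-walked)
pos 39 'a': at 5
pos 40 'd': at 1 (fail-walked)
pos 41 'd': at 1 (fail-walked)
pos 42 'b': at 23 (fail-walked)
pos 43 'd': at 1 (fail-walked)
pos 44 'c': at 2
pos 45 'c': at 3  emit P0@[43:45]

Result: [[1,7],[3,3],[3,7],[8,6],[15,2],[19,0],[22,7],[26,4],[33,3],[33,7],[35,5],[45,0]]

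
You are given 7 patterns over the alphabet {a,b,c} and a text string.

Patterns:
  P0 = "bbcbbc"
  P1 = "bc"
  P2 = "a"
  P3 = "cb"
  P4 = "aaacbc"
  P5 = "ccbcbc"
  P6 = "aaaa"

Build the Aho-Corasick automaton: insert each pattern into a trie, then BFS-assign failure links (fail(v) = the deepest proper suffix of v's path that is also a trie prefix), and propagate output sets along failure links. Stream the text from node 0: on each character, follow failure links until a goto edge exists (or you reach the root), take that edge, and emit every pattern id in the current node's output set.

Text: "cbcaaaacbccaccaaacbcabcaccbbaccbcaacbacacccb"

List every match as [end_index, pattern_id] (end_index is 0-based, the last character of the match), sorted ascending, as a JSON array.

Construct AC machine:
Trie nodes:
  n0 'ε': a→8 b→1 c→9
  n1 'b': b→2 c→7
  n2 'bb': c→3
  n3 'bbc': b→4
  n4 'bbcb': b→5
  n5 'bbcbb': c→6
  n6 'bbcbbc': ·  ←P0
  n7 'bc': ·  ←P1
  n8 'a': a→11  ←P2
  n9 'c': b→10 c→16
  n10 'cb': ·  ←P3
  n11 'aa': a→12
  n12 'aaa': a→21 c→13
  n13 'aaac': b→14
  n14 'aaacb': c→15
  n15 'aaacbc': ·  ←P4
  n16 'cc': b→17
  n17 'ccb': c→18
  n18 'ccbc': b→19
  n19 'ccbcb': c→20
  n20 'ccbcbc': ·  ←P5
  n21 'aaaa': ·  ←P6

Failure links (BFS by depth):
  fail(1) 'b': from fail(0)=0 chase 'b': 0 ⇒ 0;  out=∅∪out(0)=∅
  fail(8) 'a': from fail(0)=0 chase 'a': 0 ⇒ 0;  out={2}∪out(0)={2}
  fail(9) 'c': from fail(0)=0 chase 'c': 0 ⇒ 0;  out=∅∪out(0)=∅
  fail(2) 'bb': from fail(1)=0 chase 'b': 0 ⇒ 1;  out=∅∪out(1)=∅
  fail(7) 'bc': from fail(1)=0 chase 'c': 0 ⇒ 9;  out={1}∪out(9)={1}
  fail(10) 'cb': from fail(9)=0 chase 'b': 0 ⇒ 1;  out={3}∪out(1)={3}
  fail(11) 'aa': from fail(8)=0 chase 'a': 0 ⇒ 8;  out=∅∪out(8)={2}
  fail(16) 'cc': from fail(9)=0 chase 'c': 0 ⇒ 9;  out=∅∪out(9)=∅
  fail(3) 'bbc': from fail(2)=1 chase 'c': 1 ⇒ 7;  out=∅∪out(7)={1}
  fail(12) 'aaa': from fail(11)=8 chase 'a': 8 ⇒ 11;  out=∅∪out(11)={2}
  fail(17) 'ccb': from fail(16)=9 chase 'b': 9 ⇒ 10;  out=∅∪out(10)={3}
  fail(4) 'bbcb': from fail(3)=7 chase 'b': 7→9 ⇒ 10;  out=∅∪out(10)={3}
  fail(13) 'aaac': from fail(12)=11 chase 'c': 11→8→0 ⇒ 9;  out=∅∪out(9)=∅
  fail(18) 'ccbc': from fail(17)=10 chase 'c': 10→1 ⇒ 7;  out=∅∪out(7)={1}
  fail(21) 'aaaa': from fail(12)=11 chase 'a': 11 ⇒ 12;  out={6}∪out(12)={2,6}
  fail(5) 'bbcbb': from fail(4)=10 chase 'b': 10→1 ⇒ 2;  out=∅∪out(2)=∅
  fail(14) 'aaacb': from fail(13)=9 chase 'b': 9 ⇒ 10;  out=∅∪out(10)={3}
  fail(19) 'ccbcb': from fail(18)=7 chase 'b': 7→9 ⇒ 10;  out=∅∪out(10)={3}
  fail(6) 'bbcbbc': from fail(5)=2 chase 'c': 2 ⇒ 3;  out={0}∪out(3)={0,1}
  fail(15) 'aaacbc': from fail(14)=10 chase 'c': 10→1 ⇒ 7;  out={4}∪out(7)={1,4}
  fail(20) 'ccbcbc': from fail(19)=10 chase 'c': 10→1 ⇒ 7;  out={5}∪out(7)={1,5}

Scan:
[0] read 'c'  n0⇒n9
[1] read 'b'  n9⇒n10  → match P3@[0:1]
[2] read 'c'  n10⇒n7 ·f  → match P1@[1:2]
[3] read 'a'  n7⇒n8 ·f  → match P2@[3:3]
[4] read 'a'  n8⇒n11  → match P2@[4:4]
[5] read 'a'  n11⇒n12  → match P2@[5:5]
[6] read 'a'  n12⇒n21  → match P2@[6:6],P6@[3:6]
[7] read 'c'  n21⇒n13 ·f
[8] read 'b'  n13⇒n14  → match P3@[7:8]
[9] read 'c'  n14⇒n15  → match P1@[8:9],P4@[4:9]
[10] read 'c'  n15⇒n16 ·f
[11] read 'a'  n16⇒n8 ·f  → match P2@[11:11]
[12] read 'c'  n8⇒n9 ·f
[13] read 'c'  n9⇒n16
[14] read 'a'  n16⇒n8 ·f  → match P2@[14:14]
[15] read 'a'  n8⇒n11  → match P2@[15:15]
[16] read 'a'  n11⇒n12  → match P2@[16:16]
[17] read 'c'  n12⇒n13
[18] read 'b'  n13⇒n14  → match P3@[17:18]
[19] read 'c'  n14⇒n15  → match P1@[18:19],P4@[14:19]
[20] read 'a'  n15⇒n8 ·f  → match P2@[20:20]
[21] read 'b'  n8⇒n1 ·f
[22] read 'c'  n1⇒n7  → match P1@[21:22]
[23] read 'a'  n7⇒n8 ·f  → match P2@[23:23]
[24] read 'c'  n8⇒n9 ·f
[25] read 'c'  n9⇒n16
[26] read 'b'  n16⇒n17  → match P3@[25:26]
[27] read 'b'  n17⇒n2 ·f
[28] read 'a'  n2⇒n8 ·f  → match P2@[28:28]
[29] read 'c'  n8⇒n9 ·f
[30] read 'c'  n9⇒n16
[31] read 'b'  n16⇒n17  → match P3@[30:31]
[32] read 'c'  n17⇒n18  → match P1@[31:32]
[33] read 'a'  n18⇒n8 ·f  → match P2@[33:33]
[34] read 'a'  n8⇒n11  → match P2@[34:34]
[35] read 'c'  n11⇒n9 ·f
[36] read 'b'  n9⇒n10  → match P3@[35:36]
[37] read 'a'  n10⇒n8 ·f  → match P2@[37:37]
[38] read 'c'  n8⇒n9 ·f
[39] read 'a'  n9⇒n8 ·f  → match P2@[39:39]
[40] read 'c'  n8⇒n9 ·f
[41] read 'c'  n9⇒n16
[42] read 'c'  n16⇒n16 ·f
[43] read 'b'  n16⇒n17  → match P3@[42:43]

Matches: [[1,3],[2,1],[3,2],[4,2],[5,2],[6,2],[6,6],[8,3],[9,1],[9,4],[11,2],[14,2],[15,2],[16,2],[18,3],[19,1],[19,4],[20,2],[22,1],[23,2],[26,3],[28,2],[31,3],[32,1],[33,2],[34,2],[36,3],[37,2],[39,2],[43,3]]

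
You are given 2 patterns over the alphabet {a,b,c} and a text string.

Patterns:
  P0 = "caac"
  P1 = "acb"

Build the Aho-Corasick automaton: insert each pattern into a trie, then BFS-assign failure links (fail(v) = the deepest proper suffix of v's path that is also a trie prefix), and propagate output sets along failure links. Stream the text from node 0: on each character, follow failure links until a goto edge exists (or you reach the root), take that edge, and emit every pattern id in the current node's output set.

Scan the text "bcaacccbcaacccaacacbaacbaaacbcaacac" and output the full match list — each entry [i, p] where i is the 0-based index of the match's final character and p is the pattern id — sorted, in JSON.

Build:
Trie (insert patterns):
  n0 'ε': a→5 c→1
  n1 'c': a→2
  n2 'ca': a→3
  n3 'caa': c→4
  n4 'caac': ·  [P0 ends]
  n5 'a': c→6
  n6 'ac': b→7
  n7 'acb': ·  [P1 ends]

Failure links (BFS by depth):
  n1('c'): parent n0 fail=0; on 'c' 0 → fail=0;  out ∅∪∅=∅
  n5('a'): parent n0 fail=0; on 'a' 0 → fail=0;  out ∅∪∅=∅
  n2('ca'): parent n1 fail=0; on 'a' 0 → fail=5;  out ∅∪∅=∅
  n6('ac'): parent n5 fail=0; on 'c' 0 → fail=1;  out ∅∪∅=∅
  n3('caa'): parent n2 fail=5; on 'a' 5→0 → fail=5;  out ∅∪∅=∅
  n7('acb'): parent n6 fail=1; on 'b' 1→0 → fail=0;  out {1}∪∅={1}
  n4('caac'): parent n3 fail=5; on 'c' 5 → fail=6;  out {0}∪∅={0}

Run:
[0] read 'b'  n0⇒n0
[1] read 'c'  n0⇒n1
[2] read 'a'  n1⇒n2
[3] read 'a'  n2⇒n3
[4] read 'c'  n3⇒n4  emit P0@[1:4]
[5] read 'c'  n4⇒n1 (fail-walked)
[6] read 'c'  n1⇒n1 (fail-walked)
[7] read 'b'  n1⇒n0 (fail-walked)
[8] read 'c'  n0⇒n1
[9] read 'a'  n1⇒n2
[10] read 'a'  n2⇒n3
[11] read 'c'  n3⇒n4  emit P0@[8:11]
[12] read 'c'  n4⇒n1 (fail-walked)
[13] read 'c'  n1⇒n1 (fail-walked)
[14] read 'a'  n1⇒n2
[15] read 'a'  n2⇒n3
[16] read 'c'  n3⇒n4  emit P0@[13:16]
[17] read 'a'  n4⇒n2 (fail-walked)
[18] read 'c'  n2⇒n6 (fail-walked)
[19] read 'b'  n6⇒n7  emit P1@[17:19]
[20] read 'a'  n7⇒n5 (fail-walked)
[21] read 'a'  n5⇒n5 (fail-walked)
[22] read 'c'  n5⇒n6
[23] read 'b'  n6⇒n7  emit P1@[21:23]
[24] read 'a'  n7⇒n5 (fail-walked)
[25] read 'a'  n5⇒n5 (fail-walked)
[26] read 'a'  n5⇒n5 (fail-walked)
[27] read 'c'  n5⇒n6
[28] read 'b'  n6⇒n7  emit P1@[26:28]
[29] read 'c'  n7⇒n1 (fail-walked)
[30] read 'a'  n1⇒n2
[31] read 'a'  n2⇒n3
[32] read 'c'  n3⇒n4  emit P0@[29:32]
[33] read 'a'  n4⇒n2 (fail-walked)
[34] read 'c'  n2⇒n6 (fail-walked)

All matches (sorted): [[4,0],[11,0],[16,0],[19,1],[23,1],[28,1],[32,0]]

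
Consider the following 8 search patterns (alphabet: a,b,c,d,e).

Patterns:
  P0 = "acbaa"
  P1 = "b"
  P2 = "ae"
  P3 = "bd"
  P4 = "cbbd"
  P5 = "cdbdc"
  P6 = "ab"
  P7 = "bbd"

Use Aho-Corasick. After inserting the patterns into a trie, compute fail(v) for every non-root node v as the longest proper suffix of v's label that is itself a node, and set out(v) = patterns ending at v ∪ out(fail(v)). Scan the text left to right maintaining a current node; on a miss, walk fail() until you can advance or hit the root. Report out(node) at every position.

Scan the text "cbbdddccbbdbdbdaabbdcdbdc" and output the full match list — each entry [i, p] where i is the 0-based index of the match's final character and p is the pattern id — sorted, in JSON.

Construct AC machine:
Trie nodes:
  n0 'ε': a→1 b→6 c→9
  n1 'a': b→17 c→2 e→7
  n2 'ac': b→3
  n3 'acb': a→4
  n4 'acba': a→5
  n5 'acbaa': ·  ←P0
  n6 'b': b→18 d→8  ←P1
  n7 'ae': ·  ←P2
  n8 'bd': ·  ←P3
  n9 'c': b→10 d→13
  n10 'cb': b→11
  n11 'cbb': d→12
  n12 'cbbd': ·  ←P4
  n13 'cd': b→14
  n14 'cdb': d→15
  n15 'cdbd': c→16
  n16 'cdbdc': ·  ←P5
  n17 'ab': ·  ←P6
  n18 'bb': d→19
  n19 'bbd': ·  ←P7

Failure links (BFS by depth):
  fail(1) 'a': from fail(0)=0 chase 'a': 0 ⇒ 0;  out=∅∪out(0)=∅
  fail(6) 'b': from fail(0)=0 chase 'b': 0 ⇒ 0;  out={1}∪out(0)={1}
  fail(9) 'c': from fail(0)=0 chase 'c': 0 ⇒ 0;  out=∅∪out(0)=∅
  fail(2) 'ac': from fail(1)=0 chase 'c': 0 ⇒ 9;  out=∅∪out(9)=∅
  fail(7) 'ae': from fail(1)=0 chase 'e': 0 ⇒ 0;  out={2}∪out(0)={2}
  fail(8) 'bd': from fail(6)=0 chase 'd': 0 ⇒ 0;  out={3}∪out(0)={3}
  fail(10) 'cb': from fail(9)=0 chase 'b': 0 ⇒ 6;  out=∅∪out(6)={1}
  fail(13) 'cd': from fail(9)=0 chase 'd': 0 ⇒ 0;  out=∅∪out(0)=∅
  fail(17) 'ab': from fail(1)=0 chase 'b': 0 ⇒ 6;  out={6}∪out(6)={1,6}
  fail(18) 'bb': from fail(6)=0 chase 'b': 0 ⇒ 6;  out=∅∪out(6)={1}
  fail(3) 'acb': from fail(2)=9 chase 'b': 9 ⇒ 10;  out=∅∪out(10)={1}
  fail(11) 'cbb': from fail(10)=6 chase 'b': 6 ⇒ 18;  out=∅∪out(18)={1}
  fail(14) 'cdb': from fail(13)=0 chase 'b': 0 ⇒ 6;  out=∅∪out(6)={1}
  fail(19) 'bbd': from fail(18)=6 chase 'd': 6 ⇒ 8;  out={7}∪out(8)={3,7}
  fail(4) 'acba': from fail(3)=10 chase 'a': 10→6→0 ⇒ 1;  out=∅∪out(1)=∅
  fail(12) 'cbbd': from fail(11)=18 chase 'd': 18 ⇒ 19;  out={4}∪out(19)={3,4,7}
  fail(15) 'cdbd': from fail(14)=6 chase 'd': 6 ⇒ 8;  out=∅∪out(8)={3}
  fail(5) 'acbaa': from fail(4)=1 chase 'a': 1→0 ⇒ 1;  out={0}∪out(1)={0}
  fail(16) 'cdbdc': from fail(15)=8 chase 'c': 8→0 ⇒ 9;  out={5}∪out(9)={5}

Run:
pos 0 'c': at 9
pos 1 'b': at 10  emit P1@[1:1]
pos 2 'b': at 11  emit P1@[2:2]
pos 3 'd': at 12  emit P3@[2:3],P4@[0:3],P7@[1:3]
pos 4 'd': at 0 (via fail)
pos 5 'd': at 0
pos 6 'c': at 9
pos 7 'c': at 9 (via fail)
pos 8 'b': at 10  emit P1@[8:8]
pos 9 'b': at 11  emit P1@[9:9]
pos 10 'd': at 12  emit P3@[9:10],P4@[7:10],P7@[8:10]
pos 11 'b': at 6 (via fail)  emit P1@[11:11]
pos 12 'd': at 8  emit P3@[11:12]
pos 13 'b': at 6 (via fail)  emit P1@[13:13]
pos 14 'd': at 8  emit P3@[13:14]
pos 15 'a': at 1 (via fail)
pos 16 'a': at 1 (via fail)
pos 17 'b': at 17  emit P1@[17:17],P6@[16:17]
pos 18 'b': at 18 (via fail)  emit P1@[18:18]
pos 19 'd': at 19  emit P3@[18:19],P7@[17:19]
pos 20 'c': at 9 (via fail)
pos 21 'd': at 13
pos 22 'b': at 14  emit P1@[22:22]
pos 23 'd': at 15  emit P3@[22:23]
pos 24 'c': at 16  emit P5@[20:24]

Result: [[1,1],[2,1],[3,3],[3,4],[3,7],[8,1],[9,1],[10,3],[10,4],[10,7],[11,1],[12,3],[13,1],[14,3],[17,1],[17,6],[18,1],[19,3],[19,7],[22,1],[23,3],[24,5]]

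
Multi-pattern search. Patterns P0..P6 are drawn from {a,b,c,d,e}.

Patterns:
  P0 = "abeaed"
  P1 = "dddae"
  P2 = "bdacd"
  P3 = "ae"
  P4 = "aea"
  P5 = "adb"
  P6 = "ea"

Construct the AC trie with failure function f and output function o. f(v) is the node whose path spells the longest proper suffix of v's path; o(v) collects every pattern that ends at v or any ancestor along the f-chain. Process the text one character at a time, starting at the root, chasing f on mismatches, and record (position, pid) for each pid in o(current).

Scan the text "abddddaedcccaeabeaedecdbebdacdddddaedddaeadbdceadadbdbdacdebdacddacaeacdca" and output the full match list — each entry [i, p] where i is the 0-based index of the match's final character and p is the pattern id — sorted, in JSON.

Build:
Trie nodes:
  n0 'ε': a→1 b→12 d→7 e→21
  n1 'a': b→2 d→19 e→17
  n2 'ab': e→3
  n3 'abe': a→4
  n4 'abea': e→5
  n5 'abeae': d→6
  n6 'abeaed': ·  ←P0
  n7 'd': d→8
  n8 'dd': d→9
  n9 'ddd': a→10
  n10 'ddda': e→11
  n11 'dddae': ·  ←P1
  n12 'b': d→13
  n13 'bd': a→14
  n14 'bda': c→15
  n15 'bdac': d→16
  n16 'bdacd': ·  ←P2
  n17 'ae': a→18  ←P3
  n18 'aea': ·  ←P4
  n19 'ad': b→20
  n20 'adb': ·  ←P5
  n21 'e': a→22
  n22 'ea': ·  ←P6

Failure links (BFS by depth):
  fail(1) 'a': from fail(0)=0 chase 'a': 0 ⇒ 0;  out=∅∪out(0)=∅
  fail(7) 'd': from fail(0)=0 chase 'd': 0 ⇒ 0;  out=∅∪out(0)=∅
  fail(12) 'b': from fail(0)=0 chase 'b': 0 ⇒ 0;  out=∅∪out(0)=∅
  fail(21) 'e': from fail(0)=0 chase 'e': 0 ⇒ 0;  out=∅∪out(0)=∅
  fail(2) 'ab': from fail(1)=0 chase 'b': 0 ⇒ 12;  out=∅∪out(12)=∅
  fail(8) 'dd': from fail(7)=0 chase 'd': 0 ⇒ 7;  out=∅∪out(7)=∅
  fail(13) 'bd': from fail(12)=0 chase 'd': 0 ⇒ 7;  out=∅∪out(7)=∅
  fail(17) 'ae': from fail(1)=0 chase 'e': 0 ⇒ 21;  out={3}∪out(21)={3}
  fail(19) 'ad': from fail(1)=0 chase 'd': 0 ⇒ 7;  out=∅∪out(7)=∅
  fail(22) 'ea': from fail(21)=0 chase 'a': 0 ⇒ 1;  out={6}∪out(1)={6}
  fail(3) 'abe': from fail(2)=12 chase 'e': 12→0 ⇒ 21;  out=∅∪out(21)=∅
  fail(9) 'ddd': from fail(8)=7 chase 'd': 7 ⇒ 8;  out=∅∪out(8)=∅
  fail(14) 'bda': from fail(13)=7 chase 'a': 7→0 ⇒ 1;  out=∅∪out(1)=∅
  fail(18) 'aea': from fail(17)=21 chase 'a': 21 ⇒ 22;  out={4}∪out(22)={4,6}
  fail(20) 'adb': from fail(19)=7 chase 'b': 7→0 ⇒ 12;  out={5}∪out(12)={5}
  fail(4) 'abea': from fail(3)=21 chase 'a': 21 ⇒ 22;  out=∅∪out(22)={6}
  fail(10) 'ddda': from fail(9)=8 chase 'a': 8→7→0 ⇒ 1;  out=∅∪out(1)=∅
  fail(15) 'bdac': from fail(14)=1 chase 'c': 1→0 ⇒ 0;  out=∅∪out(0)=∅
  fail(5) 'abeae': from fail(4)=22 chase 'e': 22→1 ⇒ 17;  out=∅∪out(17)={3}
  fail(11) 'dddae': from fail(10)=1 chase 'e': 1 ⇒ 17;  out={1}∪out(17)={1,3}
  fail(16) 'bdacd': from fail(15)=0 chase 'd': 0 ⇒ 7;  out={2}∪out(7)={2}
  fail(6) 'abeaed': from fail(5)=17 chase 'd': 17→21→0 ⇒ 7;  out={0}∪out(7)={0}

Scan:
i=0 'a': node 0→1
i=1 'b': node 1→2
i=2 'd': node 2→13 (fail-walked)
i=3 'd': node 13→8 (fail-walked)
i=4 'd': node 8→9
i=5 'd': node 9→9 (fail-walked)
i=6 'a': node 9→10
i=7 'e': node 10→11  ** P1@[3:7],P3@[6:7]
i=8 'd': node 11→7 (fail-walked)
i=9 'c': node 7→0 (fail-walked)
i=10 'c': node 0→0
i=11 'c': node 0→0
i=12 'a': node 0→1
i=13 'e': node 1→17  ** P3@[12:13]
i=14 'a': node 17→18  ** P4@[12:14],P6@[13:14]
i=15 'b': node 18→2 (fail-walked)
i=16 'e': node 2→3
i=17 'a': node 3→4  ** P6@[16:17]
i=18 'e': node 4→5  ** P3@[17:18]
i=19 'd': node 5→6  ** P0@[14:19]
i=20 'e': node 6→21 (fail-walked)
i=21 'c': node 21→0 (fail-walked)
i=22 'd': node 0→7
i=23 'b': node 7→12 (fail-walked)
i=24 'e': node 12→21 (fail-walked)
i=25 'b': node 21→12 (fail-walked)
i=26 'd': node 12→13
i=27 'a': node 13→14
i=28 'c': node 14→15
i=29 'd': node 15→16  ** P2@[25:29]
i=30 'd': node 16→8 (fail-walked)
i=31 'd': node 8→9
i=32 'd': node 9→9 (fail-walked)
i=33 'd': node 9→9 (fail-walked)
i=34 'a': node 9→10
i=35 'e': node 10→11  ** P1@[31:35],P3@[34:35]
i=36 'd': node 11→7 (fail-walked)
i=37 'd': node 7→8
i=38 'd': node 8→9
i=39 'a': node 9→10
i=40 'e': node 10→11  ** P1@[36:40],P3@[39:40]
i=41 'a': node 11→18 (fail-walked)  ** P4@[39:41],P6@[40:41]
i=42 'd': node 18→19 (fail-walked)
i=43 'b': node 19→20  ** P5@[41:43]
i=44 'd': node 20→13 (fail-walked)
i=45 'c': node 13→0 (fail-walked)
i=46 'e': node 0→21
i=47 'a': node 21→22  ** P6@[46:47]
i=48 'd': node 22→19 (fail-walked)
i=49 'a': node 19→1 (fail-walked)
i=50 'd': node 1→19
i=51 'b': node 19→20  ** P5@[49:51]
i=52 'd': node 20→13 (fail-walked)
i=53 'b': node 13→12 (fail-walked)
i=54 'd': node 12→13
i=55 'a': node 13→14
i=56 'c': node 14→15
i=57 'd': node 15→16  ** P2@[53:57]
i=58 'e': node 16→21 (fail-walked)
i=59 'b': node 21→12 (fail-walked)
i=60 'd': node 12→13
i=61 'a': node 13→14
i=62 'c': node 14→15
i=63 'd': node 15→16  ** P2@[59:63]
i=64 'd': node 16→8 (fail-walked)
i=65 'a': node 8→1 (fail-walked)
i=66 'c': node 1→0 (fail-walked)
i=67 'a': node 0→1
i=68 'e': node 1→17  ** P3@[67:68]
i=69 'a': node 17→18  ** P4@[67:69],P6@[68:69]
i=70 'c': node 18→0 (fail-walked)
i=71 'd': node 0→7
i=72 'c': node 7→0 (fail-walked)
i=73 'a': node 0→1

All matches (sorted): [[7,1],[7,3],[13,3],[14,4],[14,6],[17,6],[18,3],[19,0],[29,2],[35,1],[35,3],[40,1],[40,3],[41,4],[41,6],[43,5],[47,6],[51,5],[57,2],[63,2],[68,3],[69,4],[69,6]]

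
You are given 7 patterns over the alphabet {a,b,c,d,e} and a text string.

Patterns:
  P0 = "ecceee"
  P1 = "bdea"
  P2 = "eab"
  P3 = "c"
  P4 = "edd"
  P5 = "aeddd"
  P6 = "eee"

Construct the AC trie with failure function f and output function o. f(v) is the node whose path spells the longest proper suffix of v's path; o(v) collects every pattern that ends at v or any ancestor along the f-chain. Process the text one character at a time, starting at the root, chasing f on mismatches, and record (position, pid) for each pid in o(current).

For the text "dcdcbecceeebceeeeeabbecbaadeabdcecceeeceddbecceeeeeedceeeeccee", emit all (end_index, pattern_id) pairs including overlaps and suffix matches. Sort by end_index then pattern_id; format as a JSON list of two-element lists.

Construct AC machine:
Trie nodes:
  n0 'ε': a→16 b→7 c→13 e→1
  n1 'e': a→11 c→2 d→14 e→21
  n2 'ec': c→3
  n3 'ecc': e→4
  n4 'ecce': e→5
  n5 'eccee': e→6
  n6 'ecceee': ·  [P0 ends]
  n7 'b': d→8
  n8 'bd': e→9
  n9 'bde': a→10
  n10 'bdea': ·  [P1 ends]
  n11 'ea': b→12
  n12 'eab': ·  [P2 ends]
  n13 'c': ·  [P3 ends]
  n14 'ed': d→15
  n15 'edd': ·  [P4 ends]
  n16 'a': e→17
  n17 'ae': d→18
  n18 'aed': d→19
  n19 'aedd': d→20
  n20 'aeddd': ·  [P5 ends]
  n21 'ee': e→22
  n22 'eee': ·  [P6 ends]

Failure links (BFS by depth):
  fail(1) 'e': from fail(0)=0 chase 'e': 0 ⇒ 0;  out=∅∪out(0)=∅
  fail(7) 'b': from fail(0)=0 chase 'b': 0 ⇒ 0;  out=∅∪out(0)=∅
  fail(13) 'c': from fail(0)=0 chase 'c': 0 ⇒ 0;  out={3}∪out(0)={3}
  fail(16) 'a': from fail(0)=0 chase 'a': 0 ⇒ 0;  out=∅∪out(0)=∅
  fail(2) 'ec': from fail(1)=0 chase 'c': 0 ⇒ 13;  out=∅∪out(13)={3}
  fail(8) 'bd': from fail(7)=0 chase 'd': 0 ⇒ 0;  out=∅∪out(0)=∅
  fail(11) 'ea': from fail(1)=0 chase 'a': 0 ⇒ 16;  out=∅∪out(16)=∅
  fail(14) 'ed': from fail(1)=0 chase 'd': 0 ⇒ 0;  out=∅∪out(0)=∅
  fail(17) 'ae': from fail(16)=0 chase 'e': 0 ⇒ 1;  out=∅∪out(1)=∅
  fail(21) 'ee': from fail(1)=0 chase 'e': 0 ⇒ 1;  out=∅∪out(1)=∅
  fail(3) 'ecc': from fail(2)=13 chase 'c': 13→0 ⇒ 13;  out=∅∪out(13)={3}
  fail(9) 'bde': from fail(8)=0 chase 'e': 0 ⇒ 1;  out=∅∪out(1)=∅
  fail(12) 'eab': from fail(11)=16 chase 'b': 16→0 ⇒ 7;  out={2}∪out(7)={2}
  fail(15) 'edd': from fail(14)=0 chase 'd': 0 ⇒ 0;  out={4}∪out(0)={4}
  fail(18) 'aed': from fail(17)=1 chase 'd': 1 ⇒ 14;  out=∅∪out(14)=∅
  fail(22) 'eee': from fail(21)=1 chase 'e': 1 ⇒ 21;  out={6}∪out(21)={6}
  fail(4) 'ecce': from fail(3)=13 chase 'e': 13→0 ⇒ 1;  out=∅∪out(1)=∅
  fail(10) 'bdea': from fail(9)=1 chase 'a': 1 ⇒ 11;  out={1}∪out(11)={1}
  fail(19) 'aedd': from fail(18)=14 chase 'd': 14 ⇒ 15;  out=∅∪out(15)={4}
  fail(5) 'eccee': from fail(4)=1 chase 'e': 1 ⇒ 21;  out=∅∪out(21)=∅
  fail(20) 'aeddd': from fail(19)=15 chase 'd': 15→0 ⇒ 0;  out={5}∪out(0)={5}
  fail(6) 'ecceee': from fail(5)=21 chase 'e': 21 ⇒ 22;  out={0}∪out(22)={0,6}

Run:
i=0 'd': node 0→0
i=1 'c': node 0→13  ** P3@[1:1]
i=2 'd': node 13→0 ·f
i=3 'c': node 0→13  ** P3@[3:3]
i=4 'b': node 13→7 ·f
i=5 'e': node 7→1 ·f
i=6 'c': node 1→2  ** P3@[6:6]
i=7 'c': node 2→3  ** P3@[7:7]
i=8 'e': node 3→4
i=9 'e': node 4→5
i=10 'e': node 5→6  ** P0@[5:10],P6@[8:10]
i=11 'b': node 6→7 ·f
i=12 'c': node 7→13 ·f  ** P3@[12:12]
i=13 'e': node 13→1 ·f
i=14 'e': node 1→21
i=15 'e': node 21→22  ** P6@[13:15]
i=16 'e': node 22→22 ·f  ** P6@[14:16]
i=17 'e': node 22→22 ·f  ** P6@[15:17]
i=18 'a': node 22→11 ·f
i=19 'b': node 11→12  ** P2@[17:19]
i=20 'b': node 12→7 ·f
i=21 'e': node 7→1 ·f
i=22 'c': node 1→2  ** P3@[22:22]
i=23 'b': node 2→7 ·f
i=24 'a': node 7→16 ·f
i=25 'a': node 16→16 ·f
i=26 'd': node 16→0 ·f
i=27 'e': node 0→1
i=28 'a': node 1→11
i=29 'b': node 11→12  ** P2@[27:29]
i=30 'd': node 12→8 ·f
i=31 'c': node 8→13 ·f  ** P3@[31:31]
i=32 'e': node 13→1 ·f
i=33 'c': node 1→2  ** P3@[33:33]
i=34 'c': node 2→3  ** P3@[34:34]
i=35 'e': node 3→4
i=36 'e': node 4→5
i=37 'e': node 5→6  ** P0@[32:37],P6@[35:37]
i=38 'c': node 6→2 ·f  ** P3@[38:38]
i=39 'e': node 2→1 ·f
i=40 'd': node 1→14
i=41 'd': node 14→15  ** P4@[39:41]
i=42 'b': node 15→7 ·f
i=43 'e': node 7→1 ·f
i=44 'c': node 1→2  ** P3@[44:44]
i=45 'c': node 2→3  ** P3@[45:45]
i=46 'e': node 3→4
i=47 'e': node 4→5
i=48 'e': node 5→6  ** P0@[43:48],P6@[46:48]
i=49 'e': node 6→22 ·f  ** P6@[47:49]
i=50 'e': node 22→22 ·f  ** P6@[48:50]
i=51 'e': node 22→22 ·f  ** P6@[49:51]
i=52 'd': node 22→14 ·f
i=53 'c': node 14→13 ·f  ** P3@[53:53]
i=54 'e': node 13→1 ·f
i=55 'e': node 1→21
i=56 'e': node 21→22  ** P6@[54:56]
i=57 'e': node 22→22 ·f  ** P6@[55:57]
i=58 'c': node 22→2 ·f  ** P3@[58:58]
i=59 'c': node 2→3  ** P3@[59:59]
i=60 'e': node 3→4
i=61 'e': node 4→5

All matches (sorted): [[1,3],[3,3],[6,3],[7,3],[10,0],[10,6],[12,3],[15,6],[16,6],[17,6],[19,2],[22,3],[29,2],[31,3],[33,3],[34,3],[37,0],[37,6],[38,3],[41,4],[44,3],[45,3],[48,0],[48,6],[49,6],[50,6],[51,6],[53,3],[56,6],[57,6],[58,3],[59,3]]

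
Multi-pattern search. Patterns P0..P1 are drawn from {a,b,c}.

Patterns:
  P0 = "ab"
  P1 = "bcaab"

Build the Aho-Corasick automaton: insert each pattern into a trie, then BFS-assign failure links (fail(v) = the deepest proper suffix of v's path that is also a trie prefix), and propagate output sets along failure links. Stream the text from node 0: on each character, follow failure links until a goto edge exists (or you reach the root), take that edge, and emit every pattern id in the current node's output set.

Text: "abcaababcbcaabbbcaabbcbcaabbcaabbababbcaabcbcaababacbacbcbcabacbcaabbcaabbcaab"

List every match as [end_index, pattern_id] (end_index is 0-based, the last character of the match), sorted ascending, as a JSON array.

Build automaton:
Trie nodes:
  0='ε' goto a→1 b→3
  1='a' goto b→2
  2='ab' goto ·  ←P0
  3='b' goto c→4
  4='bc' goto a→5
  5='bca' goto a→6
  6='bcaa' goto b→7
  7='bcaab' goto ·  ←P1

Failure links (BFS by depth):
  n1('a'): parent n0 fail=0; on 'a' 0 → fail=0;  out ∅∪∅=∅
  n3('b'): parent n0 fail=0; on 'b' 0 → fail=0;  out ∅∪∅=∅
  n2('ab'): parent n1 fail=0; on 'b' 0 → fail=3;  out {0}∪∅={0}
  n4('bc'): parent n3 fail=0; on 'c' 0 → fail=0;  out ∅∪∅=∅
  n5('bca'): parent n4 fail=0; on 'a' 0 → fail=1;  out ∅∪∅=∅
  n6('bcaa'): parent n5 fail=1; on 'a' 1→0 → fail=1;  out ∅∪∅=∅
  n7('bcaab'): parent n6 fail=1; on 'b' 1 → fail=2;  out {1}∪{0}={0,1}

Text stream:
[0] read 'a'  n0⇒n1
[1] read 'b'  n1⇒n2  emit P0@[0:1]
[2] read 'c'  n2⇒n4 (fail-walked)
[3] read 'a'  n4⇒n5
[4] read 'a'  n5⇒n6
[5] read 'b'  n6⇒n7  emit P0@[4:5],P1@[1:5]
[6] read 'a'  n7⇒n1 (fail-walked)
[7] read 'b'  n1⇒n2  emit P0@[6:7]
[8] read 'c'  n2⇒n4 (fail-walked)
[9] read 'b'  n4⇒n3 (fail-walked)
[10] read 'c'  n3⇒n4
[11] read 'a'  n4⇒n5
[12] read 'a'  n5⇒n6
[13] read 'b'  n6⇒n7  emit P0@[12:13],P1@[9:13]
[14] read 'b'  n7⇒n3 (fail-walked)
[15] read 'b'  n3⇒n3 (fail-walked)
[16] read 'c'  n3⇒n4
[17] read 'a'  n4⇒n5
[18] read 'a'  n5⇒n6
[19] read 'b'  n6⇒n7  emit P0@[18:19],P1@[15:19]
[20] read 'b'  n7⇒n3 (fail-walked)
[21] read 'c'  n3⇒n4
[22] read 'b'  n4⇒n3 (fail-walked)
[23] read 'c'  n3⇒n4
[24] read 'a'  n4⇒n5
[25] read 'a'  n5⇒n6
[26] read 'b'  n6⇒n7  emit P0@[25:26],P1@[22:26]
[27] read 'b'  n7⇒n3 (fail-walked)
[28] read 'c'  n3⇒n4
[29] read 'a'  n4⇒n5
[30] read 'a'  n5⇒n6
[31] read 'b'  n6⇒n7  emit P0@[30:31],P1@[27:31]
[32] read 'b'  n7⇒n3 (fail-walked)
[33] read 'a'  n3⇒n1 (fail-walked)
[34] read 'b'  n1⇒n2  emit P0@[33:34]
[35] read 'a'  n2⇒n1 (fail-walked)
[36] read 'b'  n1⇒n2  emit P0@[35:36]
[37] read 'b'  n2⇒n3 (fail-walked)
[38] read 'c'  n3⇒n4
[39] read 'a'  n4⇒n5
[40] read 'a'  n5⇒n6
[41] read 'b'  n6⇒n7  emit P0@[40:41],P1@[37:41]
[42] read 'c'  n7⇒n4 (fail-walked)
[43] read 'b'  n4⇒n3 (fail-walked)
[44] read 'c'  n3⇒n4
[45] read 'a'  n4⇒n5
[46] read 'a'  n5⇒n6
[47] read 'b'  n6⇒n7  emit P0@[46:47],P1@[43:47]
[48] read 'a'  n7⇒n1 (fail-walked)
[49] read 'b'  n1⇒n2  emit P0@[48:49]
[50] read 'a'  n2⇒n1 (fail-walked)
[51] read 'c'  n1⇒n0 (fail-walked)
[52] read 'b'  n0⇒n3
[53] read 'a'  n3⇒n1 (fail-walked)
[54] read 'c'  n1⇒n0 (fail-walked)
[55] read 'b'  n0⇒n3
[56] read 'c'  n3⇒n4
[57] read 'b'  n4⇒n3 (fail-walked)
[58] read 'c'  n3⇒n4
[59] read 'a'  n4⇒n5
[60] read 'b'  n5⇒n2 (fail-walked)  emit P0@[59:60]
[61] read 'a'  n2⇒n1 (fail-walked)
[62] read 'c'  n1⇒n0 (fail-walked)
[63] read 'b'  n0⇒n3
[64] read 'c'  n3⇒n4
[65] read 'a'  n4⇒n5
[66] read 'a'  n5⇒n6
[67] read 'b'  n6⇒n7  emit P0@[66:67],P1@[63:67]
[68] read 'b'  n7⇒n3 (fail-walked)
[69] read 'c'  n3⇒n4
[70] read 'a'  n4⇒n5
[71] read 'a'  n5⇒n6
[72] read 'b'  n6⇒n7  emit P0@[71:72],P1@[68:72]
[73] read 'b'  n7⇒n3 (fail-walked)
[74] read 'c'  n3⇒n4
[75] read 'a'  n4⇒n5
[76] read 'a'  n5⇒n6
[77] read 'b'  n6⇒n7  emit P0@[76:77],P1@[73:77]

Result: [[1,0],[5,0],[5,1],[7,0],[13,0],[13,1],[19,0],[19,1],[26,0],[26,1],[31,0],[31,1],[34,0],[36,0],[41,0],[41,1],[47,0],[47,1],[49,0],[60,0],[67,0],[67,1],[72,0],[72,1],[77,0],[77,1]]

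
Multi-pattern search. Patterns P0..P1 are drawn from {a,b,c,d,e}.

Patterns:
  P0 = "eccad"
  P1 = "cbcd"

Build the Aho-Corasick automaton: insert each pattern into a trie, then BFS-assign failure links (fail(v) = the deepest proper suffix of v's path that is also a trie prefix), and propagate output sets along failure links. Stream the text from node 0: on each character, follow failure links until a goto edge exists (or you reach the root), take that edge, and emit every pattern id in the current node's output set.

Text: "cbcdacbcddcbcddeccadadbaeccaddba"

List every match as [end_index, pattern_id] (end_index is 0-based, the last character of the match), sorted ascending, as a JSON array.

Construct AC machine:
Trie nodes:
  0='ε' goto c→6 e→1
  1='e' goto c→2
  2='ec' goto c→3
  3='ecc' goto a→4
  4='ecca' goto d→5
  5='eccad' goto ·  ←P0
  6='c' goto b→7
  7='cb' goto c→8
  8='cbc' goto d→9
  9='cbcd' goto ·  ←P1

BFS fail/out derivation:
  fail(1) 'e': from fail(0)=0 chase 'e': 0 ⇒ 0;  out=∅∪out(0)=∅
  fail(6) 'c': from fail(0)=0 chase 'c': 0 ⇒ 0;  out=∅∪out(0)=∅
  fail(2) 'ec': from fail(1)=0 chase 'c': 0 ⇒ 6;  out=∅∪out(6)=∅
  fail(7) 'cb': from fail(6)=0 chase 'b': 0 ⇒ 0;  out=∅∪out(0)=∅
  fail(3) 'ecc': from fail(2)=6 chase 'c': 6→0 ⇒ 6;  out=∅∪out(6)=∅
  fail(8) 'cbc': from fail(7)=0 chase 'c': 0 ⇒ 6;  out=∅∪out(6)=∅
  fail(4) 'ecca': from fail(3)=6 chase 'a': 6→0 ⇒ 0;  out=∅∪out(0)=∅
  fail(9) 'cbcd': from fail(8)=6 chase 'd': 6→0 ⇒ 0;  out={1}∪out(0)={1}
  fail(5) 'eccad': from fail(4)=0 chase 'd': 0 ⇒ 0;  out={0}∪out(0)={0}

Run:
pos 0 'c': at 6
pos 1 'b': at 7
pos 2 'c': at 8
pos 3 'd': at 9  emit P1@[0:3]
pos 4 'a': at 0 (fail-walked)
pos 5 'c': at 6
pos 6 'b': at 7
pos 7 'c': at 8
pos 8 'd': at 9  emit P1@[5:8]
pos 9 'd': at 0 (fail-walked)
pos 10 'c': at 6
pos 11 'b': at 7
pos 12 'c': at 8
pos 13 'd': at 9  emit P1@[10:13]
pos 14 'd': at 0 (fail-walked)
pos 15 'e': at 1
pos 16 'c': at 2
pos 17 'c': at 3
pos 18 'a': at 4
pos 19 'd': at 5  emit P0@[15:19]
pos 20 'a': at 0 (fail-walked)
pos 21 'd': at 0
pos 22 'b': at 0
pos 23 'a': at 0
pos 24 'e': at 1
pos 25 'c': at 2
pos 26 'c': at 3
pos 27 'a': at 4
pos 28 'd': at 5  emit P0@[24:28]
pos 29 'd': at 0 (fail-walked)
pos 30 'b': at 0
pos 31 'a': at 0

Result: [[3,1],[8,1],[13,1],[19,0],[28,0]]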